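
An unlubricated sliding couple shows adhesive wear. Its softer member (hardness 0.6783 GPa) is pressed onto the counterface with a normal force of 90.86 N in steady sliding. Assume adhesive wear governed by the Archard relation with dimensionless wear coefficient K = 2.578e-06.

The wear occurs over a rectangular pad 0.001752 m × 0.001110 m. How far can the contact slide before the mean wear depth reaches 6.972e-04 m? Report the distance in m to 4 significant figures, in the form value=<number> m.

Intermediate values are printed rounded — the computation carries full float precision; rounded just once, at 4 significant digits.
Hardness H = 0.6783 GPa = 6.783e+08 Pa.
Contact area A = 0.001752 m × 0.001110 m = 1.945e-06 m².
In SI base units: W = 90.86 N, H = 6.783e+08 Pa, K = 2.578e-06.
Permissible volume V_lim = h_lim·A = 6.972e-04 · 1.945e-06 = 1.356e-09 m³.
Sliding life L = V_lim·H/(K·W) = 1.356e-09 · 6.783e+08 / (2.578e-06 · 90.86) = 3926 m.

value=3926 m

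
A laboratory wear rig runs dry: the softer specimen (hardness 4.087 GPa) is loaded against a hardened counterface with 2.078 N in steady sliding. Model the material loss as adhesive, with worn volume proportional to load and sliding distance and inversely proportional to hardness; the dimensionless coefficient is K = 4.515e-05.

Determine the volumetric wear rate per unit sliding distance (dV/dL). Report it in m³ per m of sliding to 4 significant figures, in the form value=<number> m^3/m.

value=2.296e-14 m^3/m

The algebra keeps full precision. The intermediates are shown rounded. Rounded once at the end, at four significant digits.
Convert: Hardness H = 4.087 GPa = 4.087e+09 Pa.
Working in SI base units: W = 2.078 N, H = 4.087e+09 Pa, K = 4.515e-05.
Sliding wear rate dV/dL = K·W/H, per unit distance: 4.515e-05 · 2.078 / 4.087e+09 = 2.296e-14 m³/m.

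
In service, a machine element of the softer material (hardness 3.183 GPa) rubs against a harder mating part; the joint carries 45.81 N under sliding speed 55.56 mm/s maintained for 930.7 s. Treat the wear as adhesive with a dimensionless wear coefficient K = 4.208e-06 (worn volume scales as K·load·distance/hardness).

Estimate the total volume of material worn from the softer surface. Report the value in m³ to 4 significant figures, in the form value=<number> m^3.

Each operation runs at exact precision, and intermediates appear rounded, and one last rounding: 4 significant figures.
Sliding speed v = 55.56 mm/s = 0.05556 m/s. Distance L = v·t = 0.05556 m/s × 930.7 s = 51.71 m.
Hardness H = 3.183 GPa = 3.183e+09 Pa.
As SI base values: W = 45.81 N, H = 3.183e+09 Pa, K = 4.208e-06.
Worn volume V = K·W·L/H = 4.208e-06 · 45.81 · 51.71 / 3.183e+09 = 3.132e-12 m³.

value=3.132e-12 m^3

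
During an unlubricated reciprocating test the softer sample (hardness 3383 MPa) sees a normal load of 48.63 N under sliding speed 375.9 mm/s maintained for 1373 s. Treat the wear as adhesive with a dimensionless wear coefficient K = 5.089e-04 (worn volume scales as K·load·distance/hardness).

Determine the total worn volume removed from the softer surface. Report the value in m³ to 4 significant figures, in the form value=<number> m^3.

The computation keeps full float precision, and intermediates appear rounded — rounded once at the end to four significant digits.
Sliding speed v = 375.9 mm/s = 0.3759 m/s. The distance L = v·t = 0.3759 m/s × 1373 s = 516.1 m.
Hardness H = 3383 MPa = 3.383e+09 Pa.
Collected in SI base units: W = 48.63 N, H = 3.383e+09 Pa, K = 5.089e-04.
Worn volume V = K·W·L/H = 5.089e-04 · 48.63 · 516.1 / 3.383e+09 = 3.776e-09 m³.

value=3.776e-09 m^3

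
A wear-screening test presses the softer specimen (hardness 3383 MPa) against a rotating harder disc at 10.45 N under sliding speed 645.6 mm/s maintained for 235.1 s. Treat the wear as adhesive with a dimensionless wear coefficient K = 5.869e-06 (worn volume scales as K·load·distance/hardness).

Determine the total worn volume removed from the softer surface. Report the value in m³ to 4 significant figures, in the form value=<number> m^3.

value=2.752e-12 m^3

The algebra runs at exact precision — printed values are rounded; a single final rounding, at four significant figures.
Sliding speed v = 645.6 mm/s = 0.6456 m/s. Total distance L = v·t = 0.6456 m/s × 235.1 s = 151.8 m.
Hardness H = 3383 MPa = 3.383e+09 Pa.
In SI base units, W = 10.45 N, H = 3.383e+09 Pa, K = 5.869e-06.
Worn volume V = K·W·L/H = 5.869e-06 · 10.45 · 151.8 / 3.383e+09 = 2.752e-12 m³.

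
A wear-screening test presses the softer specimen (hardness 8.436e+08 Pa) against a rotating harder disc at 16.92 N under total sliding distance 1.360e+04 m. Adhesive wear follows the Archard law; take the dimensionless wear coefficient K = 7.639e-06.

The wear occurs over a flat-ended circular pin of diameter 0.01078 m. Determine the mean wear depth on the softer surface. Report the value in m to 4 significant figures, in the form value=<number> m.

All working math maintains exact precision, and intermediates appear rounded; one final rounding, at 4 significant figures.
Convert: Contact area A = π·d²/4 = π·(0.01078 m)²/4 = 9.127e-05 m².
Collected in SI base units: W = 16.92 N, H = 8.436e+08 Pa, K = 7.639e-06.
Archard relation: V = K·W·L/H = 7.639e-06 · 16.92 · 1.360e+04 / 8.436e+08 = 2.084e-09 m³.
Depth of wear h = V/A = 2.084e-09 / 9.127e-05 = 2.283e-05 m.

value=2.283e-05 m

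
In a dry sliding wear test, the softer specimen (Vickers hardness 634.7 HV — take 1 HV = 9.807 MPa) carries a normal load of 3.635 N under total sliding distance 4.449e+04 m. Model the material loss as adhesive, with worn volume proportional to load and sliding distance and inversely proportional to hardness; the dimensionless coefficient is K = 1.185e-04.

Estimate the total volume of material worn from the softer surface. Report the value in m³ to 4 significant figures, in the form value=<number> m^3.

value=3.079e-09 m^3

The computation carries full precision; shown intermediates are rounded. Rounded once at the end, at four significant figures.
Hardness H = 634.7 HV × 9.807 MPa/HV = 6225 MPa = 6.225e+09 Pa.
Restated in SI base units: W = 3.635 N, H = 6.225e+09 Pa, K = 1.185e-04.
Archard volume V = K·W·L/H = 1.185e-04 · 3.635 · 4.449e+04 / 6.225e+09 = 3.079e-09 m³.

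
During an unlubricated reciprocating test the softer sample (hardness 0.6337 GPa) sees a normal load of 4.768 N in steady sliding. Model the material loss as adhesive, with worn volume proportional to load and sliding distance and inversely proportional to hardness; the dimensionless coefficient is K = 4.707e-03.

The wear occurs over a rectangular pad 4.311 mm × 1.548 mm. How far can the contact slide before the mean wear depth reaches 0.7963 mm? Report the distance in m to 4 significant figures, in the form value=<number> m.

All arithmetic keeps full precision. The intermediates appear rounded. Rounded once at the end: 4 significant figures.
Convert: Hardness H = 0.6337 GPa = 6.337e+08 Pa.
Convert: Pad sides 4.311 mm × 1.548 mm = 0.004311 m × 0.001548 m. Contact area A = 0.004311 m × 0.001548 m = 6.673e-06 m².
Convert: Depth limit h_lim = 0.7963 mm = 7.963e-04 m.
In SI base units: W = 4.768 N, H = 6.337e+08 Pa, K = 4.707e-03.
Permissible volume V_lim = h_lim·A = 7.963e-04 · 6.673e-06 = 5.314e-09 m³.
Inverting, life L = V_lim·H/(K·W) = 5.314e-09 · 6.337e+08 / (4.707e-03 · 4.768) = 150.0 m.

value=150.0 m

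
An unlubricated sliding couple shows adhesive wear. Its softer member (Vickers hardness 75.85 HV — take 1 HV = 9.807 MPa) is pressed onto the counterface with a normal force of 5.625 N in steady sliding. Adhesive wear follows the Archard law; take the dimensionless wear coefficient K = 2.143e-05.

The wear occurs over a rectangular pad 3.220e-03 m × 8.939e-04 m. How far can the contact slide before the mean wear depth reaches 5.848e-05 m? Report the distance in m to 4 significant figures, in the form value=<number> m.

value=1039 m

All arithmetic runs at exact precision; intermediates are displayed rounded, and a single final rounding to 4 significant digits.
Hardness H = 75.85 HV × 9.807 MPa/HV = 743.9 MPa = 7.439e+08 Pa.
Contact area A = 3.220e-03 m × 8.939e-04 m = 2.878e-06 m².
Working in SI base units: W = 5.625 N, H = 7.439e+08 Pa, K = 2.143e-05.
Volume at the limit: V_lim = h_lim·A = 5.848e-05 · 2.878e-06 = 1.683e-10 m³.
Inverting, life L = V_lim·H/(K·W) = 1.683e-10 · 7.439e+08 / (2.143e-05 · 5.625) = 1039 m.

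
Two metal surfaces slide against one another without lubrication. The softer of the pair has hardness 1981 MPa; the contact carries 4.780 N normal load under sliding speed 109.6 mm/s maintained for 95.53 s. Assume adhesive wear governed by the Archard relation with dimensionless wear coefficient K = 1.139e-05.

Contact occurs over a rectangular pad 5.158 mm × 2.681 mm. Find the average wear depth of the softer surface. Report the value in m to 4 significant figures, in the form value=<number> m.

The algebra runs at exact precision, and the intermediates are printed rounded — one final rounding, at 4 significant digits.
Convert: Sliding speed v = 109.6 mm/s = 0.1096 m/s. Sliding distance L = v·t = 0.1096 m/s × 95.53 s = 10.47 m.
Convert: Hardness H = 1981 MPa = 1.981e+09 Pa.
Convert: Pad sides 5.158 mm × 2.681 mm = 0.005158 m × 0.002681 m. Contact area A = 0.005158 m × 0.002681 m = 1.383e-05 m².
In SI base units: W = 4.780 N, H = 1.981e+09 Pa, K = 1.139e-05.
By Archard's law, V = K·W·L/H = 1.139e-05 · 4.780 · 10.47 / 1.981e+09 = 2.878e-13 m³.
Depth h = V/A = 2.878e-13 / 1.383e-05 = 2.081e-08 m.

value=2.081e-08 m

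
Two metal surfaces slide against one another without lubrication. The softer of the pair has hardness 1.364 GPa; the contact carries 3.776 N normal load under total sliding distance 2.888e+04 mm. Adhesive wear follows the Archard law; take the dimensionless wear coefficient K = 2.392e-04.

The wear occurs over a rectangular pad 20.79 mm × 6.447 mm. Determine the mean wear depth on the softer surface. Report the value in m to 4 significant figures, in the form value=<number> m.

All working math runs at exact precision; the intermediates are printed rounded. Rounded once at the end to 4 significant digits.
Distance covered L = 2.888e+04 mm = 28.88 m.
Hardness H = 1.364 GPa = 1.364e+09 Pa.
Pad sides 20.79 mm × 6.447 mm = 0.02079 m × 0.006447 m. Contact area A = 0.02079 m × 0.006447 m = 1.340e-04 m².
Expressed in SI base units: W = 3.776 N, H = 1.364e+09 Pa, K = 2.392e-04.
Worn volume V = K·W·L/H = 2.392e-04 · 3.776 · 28.88 / 1.364e+09 = 1.912e-11 m³.
Mean wear depth h = V/A = 1.912e-11 / 1.340e-04 = 1.427e-07 m.

value=1.427e-07 m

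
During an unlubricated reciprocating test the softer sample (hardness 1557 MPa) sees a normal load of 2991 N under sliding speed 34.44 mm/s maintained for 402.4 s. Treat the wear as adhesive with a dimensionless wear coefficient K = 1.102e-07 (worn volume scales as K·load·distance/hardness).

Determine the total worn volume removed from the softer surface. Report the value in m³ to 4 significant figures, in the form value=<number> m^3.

The computation keeps full precision — intermediate values are printed rounded. Rounded once at the end, at 4 significant figures.
Sliding speed v = 34.44 mm/s = 0.03444 m/s. The distance L = v·t = 0.03444 m/s × 402.4 s = 13.86 m.
Hardness H = 1557 MPa = 1.557e+09 Pa.
Collected in SI base units: W = 2991 N, H = 1.557e+09 Pa, K = 1.102e-07.
Volume removed: V = K·W·L/H = 1.102e-07 · 2991 · 13.86 / 1.557e+09 = 2.934e-12 m³.

value=2.934e-12 m^3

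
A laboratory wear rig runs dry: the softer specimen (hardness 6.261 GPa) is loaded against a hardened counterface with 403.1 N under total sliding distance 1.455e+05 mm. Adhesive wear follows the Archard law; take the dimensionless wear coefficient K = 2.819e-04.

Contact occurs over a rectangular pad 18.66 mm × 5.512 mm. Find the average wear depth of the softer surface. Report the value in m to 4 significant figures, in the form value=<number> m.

value=2.567e-05 m

Intermediates are printed rounded, and all arithmetic keeps exact precision — one final rounding, at 4 significant digits.
Distance covered L = 1.455e+05 mm = 145.5 m.
Hardness H = 6.261 GPa = 6.261e+09 Pa.
Pad sides 18.66 mm × 5.512 mm = 0.01866 m × 0.005512 m. Contact area A = 0.01866 m × 0.005512 m = 1.029e-04 m².
SI base units throughout: W = 403.1 N, H = 6.261e+09 Pa, K = 2.819e-04.
The Archard volume V = K·W·L/H = 2.819e-04 · 403.1 · 145.5 / 6.261e+09 = 2.641e-09 m³.
Mean wear depth h = V/A = 2.641e-09 / 1.029e-04 = 2.567e-05 m.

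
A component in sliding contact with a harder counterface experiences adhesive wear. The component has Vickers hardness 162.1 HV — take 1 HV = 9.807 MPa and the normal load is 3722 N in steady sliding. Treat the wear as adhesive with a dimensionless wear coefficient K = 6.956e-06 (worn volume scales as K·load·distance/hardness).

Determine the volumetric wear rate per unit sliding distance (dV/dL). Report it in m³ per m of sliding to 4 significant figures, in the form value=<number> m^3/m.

value=1.629e-11 m^3/m

Intermediate values are displayed rounded; all working math maintains full float precision; one final rounding, at 4 significant figures.
Hardness H = 162.1 HV × 9.807 MPa/HV = 1590 MPa = 1.590e+09 Pa.
As SI base values: W = 3722 N, H = 1.590e+09 Pa, K = 6.956e-06.
Rate of wear dV/dL = K·W/H (independent of L): 6.956e-06 · 3722 / 1.590e+09 = 1.629e-11 m³/m.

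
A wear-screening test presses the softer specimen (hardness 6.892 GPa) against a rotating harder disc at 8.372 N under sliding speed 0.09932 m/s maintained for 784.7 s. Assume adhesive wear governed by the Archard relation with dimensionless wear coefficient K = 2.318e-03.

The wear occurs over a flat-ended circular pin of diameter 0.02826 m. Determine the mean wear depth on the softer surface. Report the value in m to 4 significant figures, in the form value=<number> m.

value=3.499e-07 m

Intermediates are shown rounded. All working math carries full precision. Rounded just once to four significant figures.
Sliding distance L = v·t = 0.09932 m/s × 784.7 s = 77.94 m.
Hardness H = 6.892 GPa = 6.892e+09 Pa.
Contact area A = π·d²/4 = π·(0.02826 m)²/4 = 6.272e-04 m².
As SI base values: W = 8.372 N, H = 6.892e+09 Pa, K = 2.318e-03.
The Archard volume V = K·W·L/H = 2.318e-03 · 8.372 · 77.94 / 6.892e+09 = 2.195e-10 m³.
Wear depth h = V/A = 2.195e-10 / 6.272e-04 = 3.499e-07 m.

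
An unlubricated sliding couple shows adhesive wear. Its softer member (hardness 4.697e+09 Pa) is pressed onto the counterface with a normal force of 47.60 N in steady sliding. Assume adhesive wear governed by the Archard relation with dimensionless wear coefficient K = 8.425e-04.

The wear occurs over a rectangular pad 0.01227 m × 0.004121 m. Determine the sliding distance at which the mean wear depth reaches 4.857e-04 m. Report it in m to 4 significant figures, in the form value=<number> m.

value=2876 m

Intermediates are shown rounded; each operation runs at full float precision. Rounded once at the end to four significant figures.
Convert: Contact area A = 0.01227 m × 0.004121 m = 5.056e-05 m².
In SI base units: W = 47.60 N, H = 4.697e+09 Pa, K = 8.425e-04.
Allowed volume V_lim = h_lim·A = 4.857e-04 · 5.056e-05 = 2.456e-08 m³.
Thus life L = V_lim·H/(K·W) = 2.456e-08 · 4.697e+09 / (8.425e-04 · 47.60) = 2876 m.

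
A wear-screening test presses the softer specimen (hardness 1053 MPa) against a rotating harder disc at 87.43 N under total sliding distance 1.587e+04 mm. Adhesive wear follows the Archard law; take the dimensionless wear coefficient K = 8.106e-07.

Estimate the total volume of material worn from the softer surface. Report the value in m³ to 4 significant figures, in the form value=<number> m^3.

The computation keeps exact precision; intermediate values are shown rounded; one last rounding, at 4 significant digits.
Distance L = 1.587e+04 mm = 15.87 m.
Hardness H = 1053 MPa = 1.053e+09 Pa.
In SI base units: W = 87.43 N, H = 1.053e+09 Pa, K = 8.106e-07.
Apply Archard: V = K·W·L/H = 8.106e-07 · 87.43 · 15.87 / 1.053e+09 = 1.068e-12 m³.

value=1.068e-12 m^3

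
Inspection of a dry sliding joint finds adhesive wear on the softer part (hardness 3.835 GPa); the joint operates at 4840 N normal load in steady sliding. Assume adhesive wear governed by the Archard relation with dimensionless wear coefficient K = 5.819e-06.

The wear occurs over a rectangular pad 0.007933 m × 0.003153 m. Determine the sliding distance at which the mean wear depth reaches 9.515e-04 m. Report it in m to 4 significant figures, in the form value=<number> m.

value=3241 m

The intermediates are displayed rounded, and each operation maintains full float precision, and one final rounding, at four significant figures.
Hardness H = 3.835 GPa = 3.835e+09 Pa.
Contact area A = 0.007933 m × 0.003153 m = 2.501e-05 m².
In SI base units, W = 4840 N, H = 3.835e+09 Pa, K = 5.819e-06.
Allowed volume V_lim = h_lim·A = 9.515e-04 · 2.501e-05 = 2.380e-08 m³.
Sliding life L = V_lim·H/(K·W) = 2.380e-08 · 3.835e+09 / (5.819e-06 · 4840) = 3241 m.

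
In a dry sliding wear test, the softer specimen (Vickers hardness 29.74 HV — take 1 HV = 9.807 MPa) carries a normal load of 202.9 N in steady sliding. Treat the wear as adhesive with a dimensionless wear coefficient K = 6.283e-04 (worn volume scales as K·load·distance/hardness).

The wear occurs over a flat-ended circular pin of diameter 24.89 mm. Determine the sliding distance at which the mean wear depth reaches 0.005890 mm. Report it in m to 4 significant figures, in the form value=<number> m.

value=6.557 m

The computation holds exact precision, and quoted intermediates are rounded. Rounded once at the end, at four significant figures.
Hardness H = 29.74 HV × 9.807 MPa/HV = 291.7 MPa = 2.917e+08 Pa.
Pin diameter d = 24.89 mm = 0.02489 m. Contact area A = π·d²/4 = π·(0.02489 m)²/4 = 4.866e-04 m².
Depth limit h_lim = 0.005890 mm = 5.890e-06 m.
Expressed in SI base units: W = 202.9 N, H = 2.917e+08 Pa, K = 6.283e-04.
Allowed volume V_lim = h_lim·A = 5.890e-06 · 4.866e-04 = 2.866e-09 m³.
So the life L = V_lim·H/(K·W) = 2.866e-09 · 2.917e+08 / (6.283e-04 · 202.9) = 6.557 m.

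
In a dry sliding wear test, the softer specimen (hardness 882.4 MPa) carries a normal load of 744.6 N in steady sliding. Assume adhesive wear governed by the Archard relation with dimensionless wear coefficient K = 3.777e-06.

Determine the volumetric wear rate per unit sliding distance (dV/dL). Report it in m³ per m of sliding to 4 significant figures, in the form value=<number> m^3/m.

Intermediate values are printed rounded, and all working math maintains exact precision; one last rounding to four significant digits.
Convert: Hardness H = 882.4 MPa = 8.824e+08 Pa.
Working in SI base units: W = 744.6 N, H = 8.824e+08 Pa, K = 3.777e-06.
The wear rate dV/dL = K·W/H (independent of L): 3.777e-06 · 744.6 / 8.824e+08 = 3.187e-12 m³/m.

value=3.187e-12 m^3/m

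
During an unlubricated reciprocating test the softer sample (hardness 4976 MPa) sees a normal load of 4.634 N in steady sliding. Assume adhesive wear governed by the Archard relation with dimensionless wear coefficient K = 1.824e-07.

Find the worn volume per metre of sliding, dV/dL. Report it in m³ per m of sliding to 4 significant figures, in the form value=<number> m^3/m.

value=1.699e-16 m^3/m

Quoted intermediates are rounded; the computation carries exact precision, and one final rounding: four significant figures.
Convert: Hardness H = 4976 MPa = 4.976e+09 Pa.
As SI base values: W = 4.634 N, H = 4.976e+09 Pa, K = 1.824e-07.
Rate of wear dV/dL = K·W/H: 1.824e-07 · 4.634 / 4.976e+09 = 1.699e-16 m³/m.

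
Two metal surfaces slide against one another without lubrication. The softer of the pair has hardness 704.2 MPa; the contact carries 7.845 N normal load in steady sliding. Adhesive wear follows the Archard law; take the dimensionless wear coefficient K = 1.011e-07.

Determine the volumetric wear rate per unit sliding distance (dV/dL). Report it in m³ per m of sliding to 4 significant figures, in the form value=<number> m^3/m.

Intermediate values are shown rounded — the algebra maintains full precision, and rounded just once, at four significant figures.
Hardness H = 704.2 MPa = 7.042e+08 Pa.
Working in SI base units: W = 7.845 N, H = 7.042e+08 Pa, K = 1.011e-07.
Sliding wear rate dV/dL = K·W/H — distance-free: 1.011e-07 · 7.845 / 7.042e+08 = 1.126e-15 m³/m.

value=1.126e-15 m^3/m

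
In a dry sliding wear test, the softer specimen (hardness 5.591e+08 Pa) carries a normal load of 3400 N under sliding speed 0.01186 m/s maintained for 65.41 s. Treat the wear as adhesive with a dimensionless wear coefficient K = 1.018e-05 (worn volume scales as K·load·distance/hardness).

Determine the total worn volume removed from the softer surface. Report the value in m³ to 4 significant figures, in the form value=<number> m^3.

value=4.802e-11 m^3

Each operation carries full float precision; shown intermediates are rounded, and a lone final rounding: 4 significant figures.
Convert: Path length L = v·t = 0.01186 m/s × 65.41 s = 0.7758 m.
Working in SI base units: W = 3400 N, H = 5.591e+08 Pa, K = 1.018e-05.
By Archard's law, V = K·W·L/H = 1.018e-05 · 3400 · 0.7758 / 5.591e+08 = 4.802e-11 m³.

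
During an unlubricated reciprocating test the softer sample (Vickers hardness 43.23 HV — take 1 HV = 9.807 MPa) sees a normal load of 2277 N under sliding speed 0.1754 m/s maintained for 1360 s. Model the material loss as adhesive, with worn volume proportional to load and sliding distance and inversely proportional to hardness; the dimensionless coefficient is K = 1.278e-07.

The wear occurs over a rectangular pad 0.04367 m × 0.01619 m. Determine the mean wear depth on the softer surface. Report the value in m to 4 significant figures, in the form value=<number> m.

All working math keeps full precision — printed values are rounded. Rounded once at the end to 4 significant figures.
Convert: Distance covered L = v·t = 0.1754 m/s × 1360 s = 238.5 m.
Convert: Hardness H = 43.23 HV × 9.807 MPa/HV = 424.0 MPa = 4.240e+08 Pa.
Convert: Contact area A = 0.04367 m × 0.01619 m = 7.070e-04 m².
As SI base values: W = 2277 N, H = 4.240e+08 Pa, K = 1.278e-07.
By Archard's law, V = K·W·L/H = 1.278e-07 · 2277 · 238.5 / 4.240e+08 = 1.637e-10 m³.
Mean wear depth h = V/A = 1.637e-10 / 7.070e-04 = 2.316e-07 m.

value=2.316e-07 m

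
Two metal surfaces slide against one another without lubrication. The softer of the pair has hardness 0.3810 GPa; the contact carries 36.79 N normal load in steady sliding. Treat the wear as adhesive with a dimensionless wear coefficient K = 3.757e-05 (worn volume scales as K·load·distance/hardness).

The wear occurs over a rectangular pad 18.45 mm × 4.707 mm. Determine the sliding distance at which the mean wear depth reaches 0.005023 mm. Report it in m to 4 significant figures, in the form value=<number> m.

value=120.2 m

The algebra maintains exact precision; intermediates are displayed rounded, and one last rounding: four significant digits.
Convert: Hardness H = 0.3810 GPa = 3.810e+08 Pa.
Convert: Pad sides 18.45 mm × 4.707 mm = 0.01845 m × 0.004707 m. Contact area A = 0.01845 m × 0.004707 m = 8.684e-05 m².
Convert: Depth limit h_lim = 0.005023 mm = 5.023e-06 m.
Expressed in SI base units: W = 36.79 N, H = 3.810e+08 Pa, K = 3.757e-05.
Allowed volume V_lim = h_lim·A = 5.023e-06 · 8.684e-05 = 4.362e-10 m³.
Thus life L = V_lim·H/(K·W) = 4.362e-10 · 3.810e+08 / (3.757e-05 · 36.79) = 120.2 m.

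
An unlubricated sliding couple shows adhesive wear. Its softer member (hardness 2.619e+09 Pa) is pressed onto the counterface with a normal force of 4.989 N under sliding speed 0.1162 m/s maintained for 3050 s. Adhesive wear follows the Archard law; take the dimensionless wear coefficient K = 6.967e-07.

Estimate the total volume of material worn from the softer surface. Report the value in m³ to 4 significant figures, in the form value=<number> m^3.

The computation maintains exact precision; intermediate values are printed rounded — a lone final rounding to four significant digits.
Distance L = v·t = 0.1162 m/s × 3050 s = 354.4 m.
In SI base units, W = 4.989 N, H = 2.619e+09 Pa, K = 6.967e-07.
Volume removed: V = K·W·L/H = 6.967e-07 · 4.989 · 354.4 / 2.619e+09 = 4.704e-13 m³.

value=4.704e-13 m^3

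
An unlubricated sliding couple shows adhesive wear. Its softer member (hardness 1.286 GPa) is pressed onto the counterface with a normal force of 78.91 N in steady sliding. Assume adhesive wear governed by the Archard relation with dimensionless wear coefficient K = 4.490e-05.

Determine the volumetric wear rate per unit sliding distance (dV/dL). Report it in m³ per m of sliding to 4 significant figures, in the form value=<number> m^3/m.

value=2.755e-12 m^3/m

All working math keeps full float precision — intermediate values are displayed rounded — one last rounding, at four significant digits.
Convert: Hardness H = 1.286 GPa = 1.286e+09 Pa.
Collected in SI base units: W = 78.91 N, H = 1.286e+09 Pa, K = 4.490e-05.
Rate of wear dV/dL = K·W/H, so: 4.490e-05 · 78.91 / 1.286e+09 = 2.755e-12 m³/m.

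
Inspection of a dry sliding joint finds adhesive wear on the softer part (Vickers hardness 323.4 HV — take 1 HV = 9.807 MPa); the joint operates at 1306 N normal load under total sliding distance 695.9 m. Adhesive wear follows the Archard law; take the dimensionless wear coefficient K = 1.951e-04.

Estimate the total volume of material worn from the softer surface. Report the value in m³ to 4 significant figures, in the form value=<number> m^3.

value=5.591e-08 m^3

All arithmetic keeps full float precision — intermediates appear rounded — one final rounding: 4 significant digits.
Hardness H = 323.4 HV × 9.807 MPa/HV = 3172 MPa = 3.172e+09 Pa.
Expressed in SI base units: W = 1306 N, H = 3.172e+09 Pa, K = 1.951e-04.
Archard relation: V = K·W·L/H = 1.951e-04 · 1306 · 695.9 / 3.172e+09 = 5.591e-08 m³.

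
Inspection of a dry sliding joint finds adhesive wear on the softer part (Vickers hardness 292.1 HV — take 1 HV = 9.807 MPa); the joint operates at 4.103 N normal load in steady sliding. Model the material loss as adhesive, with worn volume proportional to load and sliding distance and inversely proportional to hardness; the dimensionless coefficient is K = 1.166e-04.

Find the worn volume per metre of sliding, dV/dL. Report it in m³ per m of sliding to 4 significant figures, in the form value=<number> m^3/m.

Intermediates are printed rounded, and every step holds full precision, and a lone final rounding to four significant figures.
Convert: Hardness H = 292.1 HV × 9.807 MPa/HV = 2865 MPa = 2.865e+09 Pa.
In SI base units, W = 4.103 N, H = 2.865e+09 Pa, K = 1.166e-04.
The wear rate dV/dL = K·W/H (no L dependence): 1.166e-04 · 4.103 / 2.865e+09 = 1.670e-13 m³/m.

value=1.670e-13 m^3/m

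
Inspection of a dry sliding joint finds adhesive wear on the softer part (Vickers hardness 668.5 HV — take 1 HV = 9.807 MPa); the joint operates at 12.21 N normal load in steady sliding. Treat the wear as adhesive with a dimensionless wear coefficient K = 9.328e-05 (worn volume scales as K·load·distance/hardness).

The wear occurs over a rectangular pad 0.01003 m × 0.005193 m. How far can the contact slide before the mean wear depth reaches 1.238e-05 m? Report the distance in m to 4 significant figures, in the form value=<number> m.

Intermediate values are printed rounded, and each operation maintains exact precision — one last rounding, at four significant figures.
Convert: Hardness H = 668.5 HV × 9.807 MPa/HV = 6556 MPa = 6.556e+09 Pa.
Convert: Contact area A = 0.01003 m × 0.005193 m = 5.209e-05 m².
SI base units throughout: W = 12.21 N, H = 6.556e+09 Pa, K = 9.328e-05.
Allowed volume V_lim = h_lim·A = 1.238e-05 · 5.209e-05 = 6.448e-10 m³.
So the life L = V_lim·H/(K·W) = 6.448e-10 · 6.556e+09 / (9.328e-05 · 12.21) = 3712 m.

value=3712 m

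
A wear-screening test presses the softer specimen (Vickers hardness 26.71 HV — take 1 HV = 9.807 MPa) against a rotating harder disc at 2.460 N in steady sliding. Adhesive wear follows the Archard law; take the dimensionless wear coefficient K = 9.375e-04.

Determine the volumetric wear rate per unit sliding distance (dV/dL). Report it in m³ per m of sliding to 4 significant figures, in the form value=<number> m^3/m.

The computation holds full precision, and intermediate values are printed rounded, and a lone final rounding to 4 significant figures.
Convert: Hardness H = 26.71 HV × 9.807 MPa/HV = 261.9 MPa = 2.619e+08 Pa.
Collected in SI base units: W = 2.460 N, H = 2.619e+08 Pa, K = 9.375e-04.
Sliding wear rate dV/dL = K·W/H (independent of L): 9.375e-04 · 2.460 / 2.619e+08 = 8.804e-12 m³/m.

value=8.804e-12 m^3/m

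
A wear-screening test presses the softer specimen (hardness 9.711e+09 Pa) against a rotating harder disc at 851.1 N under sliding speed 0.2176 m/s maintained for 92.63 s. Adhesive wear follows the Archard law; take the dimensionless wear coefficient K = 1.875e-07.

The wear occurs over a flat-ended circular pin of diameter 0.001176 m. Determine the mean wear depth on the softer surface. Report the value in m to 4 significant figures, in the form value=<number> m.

Every step maintains exact precision; intermediate values are shown rounded, and rounded once at the end: 4 significant digits.
Convert: Total distance L = v·t = 0.2176 m/s × 92.63 s = 20.16 m.
Convert: Contact area A = π·d²/4 = π·(0.001176 m)²/4 = 1.086e-06 m².
SI base units throughout: W = 851.1 N, H = 9.711e+09 Pa, K = 1.875e-07.
By Archard's law, V = K·W·L/H = 1.875e-07 · 851.1 · 20.16 / 9.711e+09 = 3.312e-13 m³.
Mean depth h = V/A = 3.312e-13 / 1.086e-06 = 3.049e-07 m.

value=3.049e-07 m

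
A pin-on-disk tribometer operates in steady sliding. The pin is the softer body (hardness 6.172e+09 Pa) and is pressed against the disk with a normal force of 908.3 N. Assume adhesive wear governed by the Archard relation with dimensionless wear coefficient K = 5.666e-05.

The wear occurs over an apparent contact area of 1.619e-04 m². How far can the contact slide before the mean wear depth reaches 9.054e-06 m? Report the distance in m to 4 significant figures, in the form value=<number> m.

Printed values are rounded. Each operation maintains full precision; a lone final rounding, at 4 significant figures.
In SI base units: W = 908.3 N, H = 6.172e+09 Pa, K = 5.666e-05.
Permissible volume V_lim = h_lim·A = 9.054e-06 · 1.619e-04 = 1.466e-09 m³.
Sliding life L = V_lim·H/(K·W) = 1.466e-09 · 6.172e+09 / (5.666e-05 · 908.3) = 175.8 m.

value=175.8 m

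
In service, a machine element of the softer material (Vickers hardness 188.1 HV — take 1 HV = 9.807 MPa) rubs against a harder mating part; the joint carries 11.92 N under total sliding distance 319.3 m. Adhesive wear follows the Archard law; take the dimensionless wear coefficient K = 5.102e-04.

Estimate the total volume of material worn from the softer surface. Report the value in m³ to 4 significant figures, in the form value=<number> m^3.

Shown intermediates are rounded; every step maintains full float precision — rounded once at the end to 4 significant figures.
Convert: Hardness H = 188.1 HV × 9.807 MPa/HV = 1845 MPa = 1.845e+09 Pa.
Working in SI base units: W = 11.92 N, H = 1.845e+09 Pa, K = 5.102e-04.
Apply Archard: V = K·W·L/H = 5.102e-04 · 11.92 · 319.3 / 1.845e+09 = 1.053e-09 m³.

value=1.053e-09 m^3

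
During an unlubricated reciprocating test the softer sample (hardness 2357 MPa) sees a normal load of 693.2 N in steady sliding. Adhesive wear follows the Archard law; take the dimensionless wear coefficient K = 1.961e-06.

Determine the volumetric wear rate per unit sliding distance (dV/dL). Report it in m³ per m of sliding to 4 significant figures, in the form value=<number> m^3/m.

value=5.767e-13 m^3/m

All arithmetic keeps exact precision, and displayed values are rounded. Rounded once at the end, at 4 significant digits.
Convert: Hardness H = 2357 MPa = 2.357e+09 Pa.
In SI base units: W = 693.2 N, H = 2.357e+09 Pa, K = 1.961e-06.
Sliding wear rate dV/dL = K·W/H: 1.961e-06 · 693.2 / 2.357e+09 = 5.767e-13 m³/m.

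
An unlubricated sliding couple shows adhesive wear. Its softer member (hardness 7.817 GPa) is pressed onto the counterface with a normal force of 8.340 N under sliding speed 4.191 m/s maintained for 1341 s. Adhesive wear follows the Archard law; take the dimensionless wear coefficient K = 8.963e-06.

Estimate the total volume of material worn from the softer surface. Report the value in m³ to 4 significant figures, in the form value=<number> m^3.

value=5.374e-11 m^3

Each operation keeps exact precision. The intermediates are printed rounded. Rounded once at the end to four significant digits.
Convert: The distance L = v·t = 4.191 m/s × 1341 s = 5620 m.
Convert: Hardness H = 7.817 GPa = 7.817e+09 Pa.
As SI base values: W = 8.340 N, H = 7.817e+09 Pa, K = 8.963e-06.
Archard relation: V = K·W·L/H = 8.963e-06 · 8.340 · 5620 / 7.817e+09 = 5.374e-11 m³.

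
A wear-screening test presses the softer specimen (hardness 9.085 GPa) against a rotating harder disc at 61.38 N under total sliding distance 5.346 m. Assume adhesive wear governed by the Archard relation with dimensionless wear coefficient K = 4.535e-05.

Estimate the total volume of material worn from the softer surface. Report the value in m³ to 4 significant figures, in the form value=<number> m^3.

All working math holds exact precision — intermediates appear rounded. Rounded just once to 4 significant digits.
Convert: Hardness H = 9.085 GPa = 9.085e+09 Pa.
In SI base units: W = 61.38 N, H = 9.085e+09 Pa, K = 4.535e-05.
Wear volume V = K·W·L/H = 4.535e-05 · 61.38 · 5.346 / 9.085e+09 = 1.638e-12 m³.

value=1.638e-12 m^3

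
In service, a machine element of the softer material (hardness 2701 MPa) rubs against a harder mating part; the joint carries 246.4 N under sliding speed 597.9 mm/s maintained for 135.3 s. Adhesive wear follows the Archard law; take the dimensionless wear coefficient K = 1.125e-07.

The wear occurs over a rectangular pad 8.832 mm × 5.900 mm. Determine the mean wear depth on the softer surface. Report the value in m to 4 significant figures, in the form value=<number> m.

Displayed values are rounded — every step runs at full float precision — one last rounding, at four significant digits.
Sliding speed v = 597.9 mm/s = 0.5979 m/s. Distance L = v·t = 0.5979 m/s × 135.3 s = 80.90 m.
Hardness H = 2701 MPa = 2.701e+09 Pa.
Pad sides 8.832 mm × 5.900 mm = 0.008832 m × 0.005900 m. Contact area A = 0.008832 m × 0.005900 m = 5.211e-05 m².
Restated in SI base units: W = 246.4 N, H = 2.701e+09 Pa, K = 1.125e-07.
Archard volume V = K·W·L/H = 1.125e-07 · 246.4 · 80.90 / 2.701e+09 = 8.302e-13 m³.
Mean depth h = V/A = 8.302e-13 / 5.211e-05 = 1.593e-08 m.

value=1.593e-08 m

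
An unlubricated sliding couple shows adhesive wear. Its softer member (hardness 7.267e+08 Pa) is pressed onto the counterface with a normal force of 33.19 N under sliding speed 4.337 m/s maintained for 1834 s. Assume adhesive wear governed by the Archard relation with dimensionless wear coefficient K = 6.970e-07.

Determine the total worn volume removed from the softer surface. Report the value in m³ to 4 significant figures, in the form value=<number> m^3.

value=2.532e-10 m^3

The computation carries full float precision; shown intermediates are rounded, and rounded just once to four significant figures.
Path length L = v·t = 4.337 m/s × 1834 s = 7954 m.
In SI base units, W = 33.19 N, H = 7.267e+08 Pa, K = 6.970e-07.
Archard volume V = K·W·L/H = 6.970e-07 · 33.19 · 7954 / 7.267e+08 = 2.532e-10 m³.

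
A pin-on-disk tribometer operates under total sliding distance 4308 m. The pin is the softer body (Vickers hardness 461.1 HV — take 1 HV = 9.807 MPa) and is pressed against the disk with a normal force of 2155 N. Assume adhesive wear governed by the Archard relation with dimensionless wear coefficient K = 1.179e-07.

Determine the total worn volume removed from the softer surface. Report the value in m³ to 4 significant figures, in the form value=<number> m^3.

value=2.421e-10 m^3

Shown intermediates are rounded, and all arithmetic runs at full float precision — rounded just once: 4 significant digits.
Hardness H = 461.1 HV × 9.807 MPa/HV = 4522 MPa = 4.522e+09 Pa.
As SI base values: W = 2155 N, H = 4.522e+09 Pa, K = 1.179e-07.
Archard relation: V = K·W·L/H = 1.179e-07 · 2155 · 4308 / 4.522e+09 = 2.421e-10 m³.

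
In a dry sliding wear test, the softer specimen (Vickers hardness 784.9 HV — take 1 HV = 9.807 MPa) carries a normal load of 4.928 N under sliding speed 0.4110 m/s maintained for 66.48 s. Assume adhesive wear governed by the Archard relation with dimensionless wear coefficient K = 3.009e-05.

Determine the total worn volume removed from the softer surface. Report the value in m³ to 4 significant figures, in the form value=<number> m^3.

Intermediate values are displayed rounded, and each operation carries full float precision, and rounded just once to 4 significant digits.
Convert: The distance L = v·t = 0.4110 m/s × 66.48 s = 27.32 m.
Convert: Hardness H = 784.9 HV × 9.807 MPa/HV = 7698 MPa = 7.698e+09 Pa.
As SI base values: W = 4.928 N, H = 7.698e+09 Pa, K = 3.009e-05.
Archard volume V = K·W·L/H = 3.009e-05 · 4.928 · 27.32 / 7.698e+09 = 5.264e-13 m³.

value=5.264e-13 m^3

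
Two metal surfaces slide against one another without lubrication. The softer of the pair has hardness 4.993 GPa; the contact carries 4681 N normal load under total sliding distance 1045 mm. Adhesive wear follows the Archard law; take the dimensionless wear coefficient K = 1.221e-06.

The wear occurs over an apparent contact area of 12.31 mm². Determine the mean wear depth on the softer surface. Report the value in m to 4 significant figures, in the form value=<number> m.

Quoted intermediates are rounded. All working math runs at full float precision; a single final rounding, at four significant figures.
The distance L = 1045 mm = 1.045 m.
Hardness H = 4.993 GPa = 4.993e+09 Pa.
Contact area A = 12.31 mm² = 1.231e-05 m².
SI base units throughout: W = 4681 N, H = 4.993e+09 Pa, K = 1.221e-06.
The Archard volume V = K·W·L/H = 1.221e-06 · 4681 · 1.045 / 4.993e+09 = 1.196e-12 m³.
Depth h = V/A = 1.196e-12 / 1.231e-05 = 9.717e-08 m.

value=9.717e-08 m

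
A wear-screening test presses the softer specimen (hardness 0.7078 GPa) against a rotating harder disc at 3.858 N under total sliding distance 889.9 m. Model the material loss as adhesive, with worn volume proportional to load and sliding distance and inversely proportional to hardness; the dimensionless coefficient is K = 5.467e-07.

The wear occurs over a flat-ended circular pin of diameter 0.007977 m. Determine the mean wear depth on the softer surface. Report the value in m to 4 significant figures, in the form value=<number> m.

Intermediates are displayed rounded; all arithmetic holds full float precision, and one final rounding: 4 significant digits.
Hardness H = 0.7078 GPa = 7.078e+08 Pa.
Contact area A = π·d²/4 = π·(0.007977 m)²/4 = 4.998e-05 m².
Restated in SI base units: W = 3.858 N, H = 7.078e+08 Pa, K = 5.467e-07.
Worn volume V = K·W·L/H = 5.467e-07 · 3.858 · 889.9 / 7.078e+08 = 2.652e-12 m³.
Mean wear depth h = V/A = 2.652e-12 / 4.998e-05 = 5.306e-08 m.

value=5.306e-08 m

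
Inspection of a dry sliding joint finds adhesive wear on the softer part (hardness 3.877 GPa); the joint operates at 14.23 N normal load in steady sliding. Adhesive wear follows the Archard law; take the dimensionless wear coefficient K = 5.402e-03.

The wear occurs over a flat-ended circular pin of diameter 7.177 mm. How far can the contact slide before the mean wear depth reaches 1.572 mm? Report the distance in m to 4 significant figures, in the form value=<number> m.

value=3207 m

The computation maintains full float precision — intermediate values are displayed rounded. Rounded just once: four significant digits.
Hardness H = 3.877 GPa = 3.877e+09 Pa.
Pin diameter d = 7.177 mm = 0.007177 m. Contact area A = π·d²/4 = π·(0.007177 m)²/4 = 4.046e-05 m².
Depth limit h_lim = 1.572 mm = 0.001572 m.
In SI base units, W = 14.23 N, H = 3.877e+09 Pa, K = 5.402e-03.
Volume at the limit: V_lim = h_lim·A = 0.001572 · 4.046e-05 = 6.360e-08 m³.
Thus life L = V_lim·H/(K·W) = 6.360e-08 · 3.877e+09 / (5.402e-03 · 14.23) = 3207 m.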